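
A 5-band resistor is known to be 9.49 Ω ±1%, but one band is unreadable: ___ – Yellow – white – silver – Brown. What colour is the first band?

white

9.49 Ω = 949 × 10^-2.
The first band gives digit 9 of the significand, and 9 is white.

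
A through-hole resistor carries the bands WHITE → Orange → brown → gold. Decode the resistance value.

White → 9 (first significant figure)
Orange → 3 (second significant figure)
Brown → ×10 multiplier
93 × 10 = 930 Ω

930 Ω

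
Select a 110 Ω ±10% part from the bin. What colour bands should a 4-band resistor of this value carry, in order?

110 Ω = 11 × 10^1.
1 → brown
1 → brown
Multiplier 10^1 → brown.
±10% tolerance → silver.

brown, brown, brown, silver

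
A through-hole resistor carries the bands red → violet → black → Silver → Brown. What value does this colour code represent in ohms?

Red → 2 (first significant figure)
Violet → 7 (second significant figure)
Black → 0 (third significant figure)
Silver → ×0.01 multiplier
270 × 0.01 = 2.7 Ω

2.7 Ω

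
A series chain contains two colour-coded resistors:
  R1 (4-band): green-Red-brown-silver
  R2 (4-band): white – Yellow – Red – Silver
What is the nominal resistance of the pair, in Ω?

9920 Ω

R1: green, red → 52; brown ×10 → 520 Ω.
R2: white, yellow → 94; red ×10^2 → 9400 Ω.
Series: 520 + 9400 = 9920 Ω.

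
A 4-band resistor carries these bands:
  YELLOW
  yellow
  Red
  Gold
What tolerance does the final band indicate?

±5%

The last band, gold, is the tolerance band.
Gold corresponds to ±5%.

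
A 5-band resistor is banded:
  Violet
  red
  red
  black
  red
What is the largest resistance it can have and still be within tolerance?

736.44 Ω

Violet → 7 (first significant figure)
Red → 2 (second significant figure)
Red → 2 (third significant figure)
Black → ×1 multiplier
Red → ±2% tolerance
722 × 1 = 722 Ω
Largest = 722 × (1 + 2/100) = 736.44 Ω.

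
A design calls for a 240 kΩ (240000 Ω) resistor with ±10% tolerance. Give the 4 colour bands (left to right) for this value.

red, yellow, yellow, silver

240000 Ω = 24 × 10^4.
2 → red
4 → yellow
Multiplier 10^4 → yellow.
±10% tolerance → silver.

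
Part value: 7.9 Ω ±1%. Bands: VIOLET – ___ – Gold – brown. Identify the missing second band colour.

7.9 Ω = 79 × 10^-1.
The second band gives digit 9 of the significand, and 9 is white.

white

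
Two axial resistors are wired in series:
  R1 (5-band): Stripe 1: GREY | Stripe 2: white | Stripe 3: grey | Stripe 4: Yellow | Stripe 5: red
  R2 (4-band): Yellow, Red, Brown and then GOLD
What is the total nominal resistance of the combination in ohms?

R1: grey, white, grey → 898; yellow ×10^4 → 8980000 Ω.
R2: yellow, red → 42; brown ×10 → 420 Ω.
Series: 8980000 + 420 = 8980420 Ω.

8980420 Ω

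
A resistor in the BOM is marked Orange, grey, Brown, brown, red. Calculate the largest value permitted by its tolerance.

Orange → 3 (first significant figure)
Grey → 8 (second significant figure)
Brown → 1 (third significant figure)
Brown → ×10 multiplier
Red → ±2% tolerance
381 × 10 = 3810 Ω
Largest = 3810 × (1 + 2/100) = 3886.2 Ω.

3886.2 Ω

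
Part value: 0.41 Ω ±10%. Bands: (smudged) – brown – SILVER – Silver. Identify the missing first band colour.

0.41 Ω = 41 × 10^-2.
The first band gives digit 4 of the significand, and 4 is yellow.

yellow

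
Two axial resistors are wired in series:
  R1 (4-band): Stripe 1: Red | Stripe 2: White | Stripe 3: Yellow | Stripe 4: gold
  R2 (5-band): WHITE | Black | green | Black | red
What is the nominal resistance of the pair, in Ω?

290905 Ω

R1: red, white → 29; yellow ×10^4 → 290000 Ω.
R2: white, black, green → 905; black ×1 → 905 Ω.
Series: 290000 + 905 = 290905 Ω.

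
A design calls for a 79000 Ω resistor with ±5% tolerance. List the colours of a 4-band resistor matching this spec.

violet, white, orange, gold

79000 Ω = 79 × 10^3.
7 → violet
9 → white
Multiplier 10^3 → orange.
±5% tolerance → gold.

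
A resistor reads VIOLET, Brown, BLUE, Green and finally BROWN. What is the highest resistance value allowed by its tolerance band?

Violet → 7 (first significant figure)
Brown → 1 (second significant figure)
Blue → 6 (third significant figure)
Green → ×10^5 multiplier
Brown → ±1% tolerance
716 × 100000 = 71600000 Ω
Highest = 71600000 × (1 + 1/100) = 72316000 Ω.

72316000 Ω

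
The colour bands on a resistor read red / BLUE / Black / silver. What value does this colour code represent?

26 Ω

Red → 2 (first significant figure)
Blue → 6 (second significant figure)
Black → ×1 multiplier
26 × 1 = 26 Ω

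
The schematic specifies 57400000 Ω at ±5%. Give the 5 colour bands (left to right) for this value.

57400000 Ω = 574 × 10^5.
5 → green
7 → violet
4 → yellow
Multiplier 10^5 → green.
±5% tolerance → gold.

green, violet, yellow, green, gold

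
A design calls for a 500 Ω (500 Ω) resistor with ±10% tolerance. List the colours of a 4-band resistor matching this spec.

500 Ω = 50 × 10^1.
5 → green
0 → black
Multiplier 10^1 → brown.
±10% tolerance → silver.

green, black, brown, silver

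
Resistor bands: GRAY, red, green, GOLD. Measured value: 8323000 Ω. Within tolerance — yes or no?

yes

Grey → 8 (first significant figure)
Red → 2 (second significant figure)
Green → ×10^5 multiplier
Gold → ±5% tolerance
82 × 100000 = 8200000 Ω
Allowed range: 7790000 Ω to 8610000 Ω.
8323000 Ω lies inside that range.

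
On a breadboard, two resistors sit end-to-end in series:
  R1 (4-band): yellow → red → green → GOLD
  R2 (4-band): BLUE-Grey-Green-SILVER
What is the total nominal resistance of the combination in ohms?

11000000 Ω

R1: yellow, red → 42; green ×10^5 → 4200000 Ω.
R2: blue, grey → 68; green ×10^5 → 6800000 Ω.
Series: 4200000 + 6800000 = 11000000 Ω.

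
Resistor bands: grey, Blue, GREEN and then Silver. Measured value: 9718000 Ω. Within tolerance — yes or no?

Grey → 8 (first significant figure)
Blue → 6 (second significant figure)
Green → ×10^5 multiplier
Silver → ±10% tolerance
86 × 100000 = 8600000 Ω
Allowed range: 7740000 Ω to 9460000 Ω.
9718000 Ω lies outside that range.

no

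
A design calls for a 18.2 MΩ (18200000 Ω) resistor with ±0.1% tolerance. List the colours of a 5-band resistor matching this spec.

18200000 Ω = 182 × 10^5.
1 → brown
8 → grey
2 → red
Multiplier 10^5 → green.
±0.1% tolerance → violet.

brown, grey, red, green, violet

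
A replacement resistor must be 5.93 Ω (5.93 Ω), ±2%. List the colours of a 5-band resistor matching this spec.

green, white, orange, silver, red

5.93 Ω = 593 × 10^-2.
5 → green
9 → white
3 → orange
Multiplier 10^-2 → silver.
±2% tolerance → red.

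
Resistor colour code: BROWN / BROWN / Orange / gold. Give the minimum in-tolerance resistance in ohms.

10450 Ω

Brown → 1 (first significant figure)
Brown → 1 (second significant figure)
Orange → ×10^3 multiplier
Gold → ±5% tolerance
11 × 1000 = 11000 Ω
Minimum = 11000 × (1 − 5/100) = 10450 Ω.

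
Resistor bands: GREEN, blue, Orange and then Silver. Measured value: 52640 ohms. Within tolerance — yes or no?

yes

Green → 5 (first significant figure)
Blue → 6 (second significant figure)
Orange → ×10^3 multiplier
Silver → ±10% tolerance
56 × 1000 = 56000 Ω
Allowed range: 50400 Ω to 61600 Ω.
52640 ohms lies inside that range.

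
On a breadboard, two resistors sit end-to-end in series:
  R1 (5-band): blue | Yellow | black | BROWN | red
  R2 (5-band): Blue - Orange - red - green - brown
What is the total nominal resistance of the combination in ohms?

63206400 Ω

R1: blue, yellow, black → 640; brown ×10 → 6400 Ω.
R2: blue, orange, red → 632; green ×10^5 → 63200000 Ω.
Series: 6400 + 63200000 = 63206400 Ω.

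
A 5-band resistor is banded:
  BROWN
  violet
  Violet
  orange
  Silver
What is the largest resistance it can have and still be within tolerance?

Brown → 1 (first significant figure)
Violet → 7 (second significant figure)
Violet → 7 (third significant figure)
Orange → ×10^3 multiplier
Silver → ±10% tolerance
177 × 1000 = 177000 Ω
Largest = 177000 × (1 + 10/100) = 194700 Ω.

194700 Ω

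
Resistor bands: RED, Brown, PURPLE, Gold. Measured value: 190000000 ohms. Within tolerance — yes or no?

no

Red → 2 (first significant figure)
Brown → 1 (second significant figure)
Violet → ×10^7 multiplier
Gold → ±5% tolerance
21 × 10000000 = 210000000 Ω
Allowed range: 199500000 Ω to 220500000 Ω.
190000000 ohms lies outside that range.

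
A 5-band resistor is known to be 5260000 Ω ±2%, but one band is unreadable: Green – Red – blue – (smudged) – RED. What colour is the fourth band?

5260000 Ω = 526 × 10^4.
The fourth band is the multiplier, 10^4, which is yellow.

yellow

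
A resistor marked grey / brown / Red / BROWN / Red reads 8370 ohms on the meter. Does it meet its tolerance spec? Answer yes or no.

no

Grey → 8 (first significant figure)
Brown → 1 (second significant figure)
Red → 2 (third significant figure)
Brown → ×10 multiplier
Red → ±2% tolerance
812 × 10 = 8120 Ω
Allowed range: 7957.6 Ω to 8282.4 Ω.
8370 ohms lies outside that range.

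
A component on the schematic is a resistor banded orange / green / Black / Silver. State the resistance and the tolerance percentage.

35 Ω ±10%

Orange → 3 (first significant figure)
Green → 5 (second significant figure)
Black → ×1 multiplier
Silver → ±10% tolerance
35 × 1 = 35 Ω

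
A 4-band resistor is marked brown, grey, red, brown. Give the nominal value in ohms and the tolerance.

1800 Ω ±1%

Brown → 1 (first significant figure)
Grey → 8 (second significant figure)
Red → ×10^2 multiplier
Brown → ±1% tolerance
18 × 100 = 1800 Ω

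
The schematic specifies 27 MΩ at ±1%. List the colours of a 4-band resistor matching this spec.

27000000 Ω = 27 × 10^6.
2 → red
7 → violet
Multiplier 10^6 → blue.
±1% tolerance → brown.

red, violet, blue, brown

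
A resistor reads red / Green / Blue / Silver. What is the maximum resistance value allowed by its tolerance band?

27500000 Ω

Red → 2 (first significant figure)
Green → 5 (second significant figure)
Blue → ×10^6 multiplier
Silver → ±10% tolerance
25 × 1000000 = 25000000 Ω
Maximum = 25000000 × (1 + 10/100) = 27500000 Ω.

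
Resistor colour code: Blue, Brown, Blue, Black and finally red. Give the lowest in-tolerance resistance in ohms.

Blue → 6 (first significant figure)
Brown → 1 (second significant figure)
Blue → 6 (third significant figure)
Black → ×1 multiplier
Red → ±2% tolerance
616 × 1 = 616 Ω
Lowest = 616 × (1 − 2/100) = 603.68 Ω.

603.68 Ω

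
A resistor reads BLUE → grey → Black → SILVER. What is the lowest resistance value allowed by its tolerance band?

Blue → 6 (first significant figure)
Grey → 8 (second significant figure)
Black → ×1 multiplier
Silver → ±10% tolerance
68 × 1 = 68 Ω
Lowest = 68 × (1 − 10/100) = 61.2 Ω.

61.2 Ω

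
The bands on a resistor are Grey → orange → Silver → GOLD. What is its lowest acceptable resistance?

Grey → 8 (first significant figure)
Orange → 3 (second significant figure)
Silver → ×0.01 multiplier
Gold → ±5% tolerance
83 × 0.01 = 0.83 Ω
Lowest = 0.83 × (1 − 5/100) = 0.7885 Ω.

0.7885 Ω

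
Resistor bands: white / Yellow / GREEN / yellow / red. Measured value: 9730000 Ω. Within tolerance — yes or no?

White → 9 (first significant figure)
Yellow → 4 (second significant figure)
Green → 5 (third significant figure)
Yellow → ×10^4 multiplier
Red → ±2% tolerance
945 × 10000 = 9450000 Ω
Allowed range: 9261000 Ω to 9639000 Ω.
9730000 Ω lies outside that range.

no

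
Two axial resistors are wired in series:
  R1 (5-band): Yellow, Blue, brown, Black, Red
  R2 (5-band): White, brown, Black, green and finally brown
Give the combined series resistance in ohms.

R1: yellow, blue, brown → 461; black ×1 → 461 Ω.
R2: white, brown, black → 910; green ×10^5 → 91000000 Ω.
Series: 461 + 91000000 = 91000461 Ω.

91000461 Ω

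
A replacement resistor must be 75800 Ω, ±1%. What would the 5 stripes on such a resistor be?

violet, green, grey, red, brown

75800 Ω = 758 × 10^2.
7 → violet
5 → green
8 → grey
Multiplier 10^2 → red.
±1% tolerance → brown.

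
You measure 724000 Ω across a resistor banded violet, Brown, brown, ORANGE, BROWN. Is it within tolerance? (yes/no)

Violet → 7 (first significant figure)
Brown → 1 (second significant figure)
Brown → 1 (third significant figure)
Orange → ×10^3 multiplier
Brown → ±1% tolerance
711 × 1000 = 711000 Ω
Allowed range: 703890 Ω to 718110 Ω.
724000 Ω lies outside that range.

no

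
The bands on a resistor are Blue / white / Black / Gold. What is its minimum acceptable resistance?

Blue → 6 (first significant figure)
White → 9 (second significant figure)
Black → ×1 multiplier
Gold → ±5% tolerance
69 × 1 = 69 Ω
Minimum = 69 × (1 − 5/100) = 65.55 Ω.

65.55 Ω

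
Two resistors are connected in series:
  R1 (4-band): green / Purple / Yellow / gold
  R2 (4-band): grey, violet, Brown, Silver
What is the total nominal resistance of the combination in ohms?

R1: green, violet → 57; yellow ×10^4 → 570000 Ω.
R2: grey, violet → 87; brown ×10 → 870 Ω.
Series: 570000 + 870 = 570870 Ω.

570870 Ω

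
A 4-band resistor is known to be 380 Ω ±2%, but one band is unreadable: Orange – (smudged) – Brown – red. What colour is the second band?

grey

380 Ω = 38 × 10^1.
The second band gives digit 8 of the significand, and 8 is grey.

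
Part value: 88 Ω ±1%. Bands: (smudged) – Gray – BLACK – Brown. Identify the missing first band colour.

88 Ω = 88 × 10^0.
The first band gives digit 8 of the significand, and 8 is grey.

grey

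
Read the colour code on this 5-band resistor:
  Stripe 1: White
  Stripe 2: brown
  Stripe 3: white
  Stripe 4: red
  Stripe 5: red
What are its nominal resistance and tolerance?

91900 Ω ±2%

White → 9 (first significant figure)
Brown → 1 (second significant figure)
White → 9 (third significant figure)
Red → ×10^2 multiplier
Red → ±2% tolerance
919 × 100 = 91900 Ω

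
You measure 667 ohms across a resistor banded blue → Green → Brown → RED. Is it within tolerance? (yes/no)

no

Blue → 6 (first significant figure)
Green → 5 (second significant figure)
Brown → ×10 multiplier
Red → ±2% tolerance
65 × 10 = 650 Ω
Allowed range: 637 Ω to 663 Ω.
667 ohms lies outside that range.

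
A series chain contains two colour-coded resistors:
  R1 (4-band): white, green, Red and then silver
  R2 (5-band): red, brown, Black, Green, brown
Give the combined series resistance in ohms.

21009500 Ω

R1: white, green → 95; red ×10^2 → 9500 Ω.
R2: red, brown, black → 210; green ×10^5 → 21000000 Ω.
Series: 9500 + 21000000 = 21009500 Ω.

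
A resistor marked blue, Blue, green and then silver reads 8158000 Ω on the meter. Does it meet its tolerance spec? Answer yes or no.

Blue → 6 (first significant figure)
Blue → 6 (second significant figure)
Green → ×10^5 multiplier
Silver → ±10% tolerance
66 × 100000 = 6600000 Ω
Allowed range: 5940000 Ω to 7260000 Ω.
8158000 Ω lies outside that range.

no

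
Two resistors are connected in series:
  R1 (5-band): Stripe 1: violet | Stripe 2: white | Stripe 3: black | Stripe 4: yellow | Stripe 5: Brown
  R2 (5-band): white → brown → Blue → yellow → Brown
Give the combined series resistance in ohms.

R1: violet, white, black → 790; yellow ×10^4 → 7900000 Ω.
R2: white, brown, blue → 916; yellow ×10^4 → 9160000 Ω.
Series: 7900000 + 9160000 = 17060000 Ω.

17060000 Ω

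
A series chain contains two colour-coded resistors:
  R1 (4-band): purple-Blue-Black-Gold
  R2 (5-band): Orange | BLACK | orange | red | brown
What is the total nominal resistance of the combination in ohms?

30376 Ω

R1: violet, blue → 76; black ×1 → 76 Ω.
R2: orange, black, orange → 303; red ×10^2 → 30300 Ω.
Series: 76 + 30300 = 30376 Ω.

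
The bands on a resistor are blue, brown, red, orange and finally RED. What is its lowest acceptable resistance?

Blue → 6 (first significant figure)
Brown → 1 (second significant figure)
Red → 2 (third significant figure)
Orange → ×10^3 multiplier
Red → ±2% tolerance
612 × 1000 = 612000 Ω
Lowest = 612000 × (1 − 2/100) = 599760 Ω.

599760 Ω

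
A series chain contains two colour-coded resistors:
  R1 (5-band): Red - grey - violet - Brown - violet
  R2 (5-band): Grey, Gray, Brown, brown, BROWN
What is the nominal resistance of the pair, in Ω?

R1: red, grey, violet → 287; brown ×10 → 2870 Ω.
R2: grey, grey, brown → 881; brown ×10 → 8810 Ω.
Series: 2870 + 8810 = 11680 Ω.

11680 Ω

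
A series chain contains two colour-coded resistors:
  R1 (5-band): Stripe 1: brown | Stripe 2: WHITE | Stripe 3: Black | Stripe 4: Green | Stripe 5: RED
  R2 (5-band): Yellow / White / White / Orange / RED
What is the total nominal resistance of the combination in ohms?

19499000 Ω

R1: brown, white, black → 190; green ×10^5 → 19000000 Ω.
R2: yellow, white, white → 499; orange ×10^3 → 499000 Ω.
Series: 19000000 + 499000 = 19499000 Ω.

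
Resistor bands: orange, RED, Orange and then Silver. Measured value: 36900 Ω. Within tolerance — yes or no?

no

Orange → 3 (first significant figure)
Red → 2 (second significant figure)
Orange → ×10^3 multiplier
Silver → ±10% tolerance
32 × 1000 = 32000 Ω
Allowed range: 28800 Ω to 35200 Ω.
36900 Ω lies outside that range.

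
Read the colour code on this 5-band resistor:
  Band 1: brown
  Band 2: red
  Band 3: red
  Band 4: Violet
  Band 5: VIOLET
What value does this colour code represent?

Brown → 1 (first significant figure)
Red → 2 (second significant figure)
Red → 2 (third significant figure)
Violet → ×10^7 multiplier
122 × 10000000 = 1220000000 Ω

1220000000 Ω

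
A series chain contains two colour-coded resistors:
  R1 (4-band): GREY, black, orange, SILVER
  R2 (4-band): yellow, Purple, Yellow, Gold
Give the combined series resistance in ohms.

550000 Ω

R1: grey, black → 80; orange ×10^3 → 80000 Ω.
R2: yellow, violet → 47; yellow ×10^4 → 470000 Ω.
Series: 80000 + 470000 = 550000 Ω.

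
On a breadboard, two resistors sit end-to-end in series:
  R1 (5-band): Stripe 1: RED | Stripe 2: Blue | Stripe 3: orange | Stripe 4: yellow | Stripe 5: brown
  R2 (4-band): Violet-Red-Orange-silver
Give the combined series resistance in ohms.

2702000 Ω

R1: red, blue, orange → 263; yellow ×10^4 → 2630000 Ω.
R2: violet, red → 72; orange ×10^3 → 72000 Ω.
Series: 2630000 + 72000 = 2702000 Ω.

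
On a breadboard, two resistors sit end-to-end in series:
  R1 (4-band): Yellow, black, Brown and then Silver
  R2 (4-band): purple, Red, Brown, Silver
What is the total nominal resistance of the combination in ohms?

1120 Ω

R1: yellow, black → 40; brown ×10 → 400 Ω.
R2: violet, red → 72; brown ×10 → 720 Ω.
Series: 400 + 720 = 1120 Ω.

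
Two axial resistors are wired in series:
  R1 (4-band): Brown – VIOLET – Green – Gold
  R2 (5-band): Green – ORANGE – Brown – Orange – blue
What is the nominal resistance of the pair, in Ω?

2231000 Ω

R1: brown, violet → 17; green ×10^5 → 1700000 Ω.
R2: green, orange, brown → 531; orange ×10^3 → 531000 Ω.
Series: 1700000 + 531000 = 2231000 Ω.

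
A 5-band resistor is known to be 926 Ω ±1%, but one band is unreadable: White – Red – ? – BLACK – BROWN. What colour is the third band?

926 Ω = 926 × 10^0.
The third band gives digit 6 of the significand, and 6 is blue.

blue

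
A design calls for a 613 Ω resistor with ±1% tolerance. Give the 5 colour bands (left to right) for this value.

blue, brown, orange, black, brown

613 Ω = 613 × 10^0.
6 → blue
1 → brown
3 → orange
Multiplier 10^0 → black.
±1% tolerance → brown.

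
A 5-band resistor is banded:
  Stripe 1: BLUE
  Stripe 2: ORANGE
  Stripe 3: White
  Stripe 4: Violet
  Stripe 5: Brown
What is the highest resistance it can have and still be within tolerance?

Blue → 6 (first significant figure)
Orange → 3 (second significant figure)
White → 9 (third significant figure)
Violet → ×10^7 multiplier
Brown → ±1% tolerance
639 × 10000000 = 6390000000 Ω
Highest = 6390000000 × (1 + 1/100) = 6453900000 Ω.

6453900000 Ω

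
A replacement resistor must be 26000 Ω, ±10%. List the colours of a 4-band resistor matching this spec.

red, blue, orange, silver

26000 Ω = 26 × 10^3.
2 → red
6 → blue
Multiplier 10^3 → orange.
±10% tolerance → silver.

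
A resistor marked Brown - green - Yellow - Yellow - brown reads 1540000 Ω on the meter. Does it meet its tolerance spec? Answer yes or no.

Brown → 1 (first significant figure)
Green → 5 (second significant figure)
Yellow → 4 (third significant figure)
Yellow → ×10^4 multiplier
Brown → ±1% tolerance
154 × 10000 = 1540000 Ω
Allowed range: 1524600 Ω to 1555400 Ω.
1540000 Ω lies inside that range.

yes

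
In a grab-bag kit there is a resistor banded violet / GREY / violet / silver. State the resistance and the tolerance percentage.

780000000 Ω ±10%

Violet → 7 (first significant figure)
Grey → 8 (second significant figure)
Violet → ×10^7 multiplier
Silver → ±10% tolerance
78 × 10000000 = 780000000 Ω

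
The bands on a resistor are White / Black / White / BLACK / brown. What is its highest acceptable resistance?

918.09 Ω

White → 9 (first significant figure)
Black → 0 (second significant figure)
White → 9 (third significant figure)
Black → ×1 multiplier
Brown → ±1% tolerance
909 × 1 = 909 Ω
Highest = 909 × (1 + 1/100) = 918.09 Ω.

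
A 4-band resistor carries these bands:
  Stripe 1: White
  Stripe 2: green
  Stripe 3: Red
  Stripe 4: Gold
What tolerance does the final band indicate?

±5%

The last band, gold, is the tolerance band.
Gold corresponds to ±5%.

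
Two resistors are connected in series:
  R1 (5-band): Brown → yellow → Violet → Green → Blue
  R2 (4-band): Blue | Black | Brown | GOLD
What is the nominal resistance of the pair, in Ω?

R1: brown, yellow, violet → 147; green ×10^5 → 14700000 Ω.
R2: blue, black → 60; brown ×10 → 600 Ω.
Series: 14700000 + 600 = 14700600 Ω.

14700600 Ω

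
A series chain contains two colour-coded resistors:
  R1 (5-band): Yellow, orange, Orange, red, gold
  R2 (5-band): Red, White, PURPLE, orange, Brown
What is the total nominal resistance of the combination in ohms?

340300 Ω

R1: yellow, orange, orange → 433; red ×10^2 → 43300 Ω.
R2: red, white, violet → 297; orange ×10^3 → 297000 Ω.
Series: 43300 + 297000 = 340300 Ω.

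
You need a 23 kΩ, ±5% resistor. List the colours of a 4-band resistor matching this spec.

23000 Ω = 23 × 10^3.
2 → red
3 → orange
Multiplier 10^3 → orange.
±5% tolerance → gold.

red, orange, orange, gold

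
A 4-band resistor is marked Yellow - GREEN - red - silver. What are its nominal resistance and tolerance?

Yellow → 4 (first significant figure)
Green → 5 (second significant figure)
Red → ×10^2 multiplier
Silver → ±10% tolerance
45 × 100 = 4500 Ω

4500 Ω ±10%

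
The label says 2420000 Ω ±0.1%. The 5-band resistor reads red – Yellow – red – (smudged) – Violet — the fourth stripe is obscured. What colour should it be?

2420000 Ω = 242 × 10^4.
The fourth band is the multiplier, 10^4, which is yellow.

yellow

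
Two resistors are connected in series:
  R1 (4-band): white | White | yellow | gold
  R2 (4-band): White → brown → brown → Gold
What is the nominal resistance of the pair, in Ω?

R1: white, white → 99; yellow ×10^4 → 990000 Ω.
R2: white, brown → 91; brown ×10 → 910 Ω.
Series: 990000 + 910 = 990910 Ω.

990910 Ω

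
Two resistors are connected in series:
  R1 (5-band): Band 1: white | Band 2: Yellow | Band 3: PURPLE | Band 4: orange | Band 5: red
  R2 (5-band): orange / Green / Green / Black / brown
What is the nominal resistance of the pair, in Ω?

R1: white, yellow, violet → 947; orange ×10^3 → 947000 Ω.
R2: orange, green, green → 355; black ×1 → 355 Ω.
Series: 947000 + 355 = 947355 Ω.

947355 Ω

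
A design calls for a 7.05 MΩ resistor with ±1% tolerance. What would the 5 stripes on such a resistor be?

violet, black, green, yellow, brown

7050000 Ω = 705 × 10^4.
7 → violet
0 → black
5 → green
Multiplier 10^4 → yellow.
±1% tolerance → brown.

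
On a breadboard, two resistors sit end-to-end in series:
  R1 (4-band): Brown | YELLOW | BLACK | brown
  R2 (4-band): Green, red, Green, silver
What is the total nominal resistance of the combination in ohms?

R1: brown, yellow → 14; black ×1 → 14 Ω.
R2: green, red → 52; green ×10^5 → 5200000 Ω.
Series: 14 + 5200000 = 5200014 Ω.

5200014 Ω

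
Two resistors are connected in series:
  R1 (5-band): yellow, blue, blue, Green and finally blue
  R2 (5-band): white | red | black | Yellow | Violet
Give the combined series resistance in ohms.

R1: yellow, blue, blue → 466; green ×10^5 → 46600000 Ω.
R2: white, red, black → 920; yellow ×10^4 → 9200000 Ω.
Series: 46600000 + 9200000 = 55800000 Ω.

55800000 Ω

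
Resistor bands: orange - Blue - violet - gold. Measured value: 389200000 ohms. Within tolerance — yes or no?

no

Orange → 3 (first significant figure)
Blue → 6 (second significant figure)
Violet → ×10^7 multiplier
Gold → ±5% tolerance
36 × 10000000 = 360000000 Ω
Allowed range: 342000000 Ω to 378000000 Ω.
389200000 ohms lies outside that range.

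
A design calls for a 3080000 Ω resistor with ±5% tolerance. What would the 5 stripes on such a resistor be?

orange, black, grey, yellow, gold

3080000 Ω = 308 × 10^4.
3 → orange
0 → black
8 → grey
Multiplier 10^4 → yellow.
±5% tolerance → gold.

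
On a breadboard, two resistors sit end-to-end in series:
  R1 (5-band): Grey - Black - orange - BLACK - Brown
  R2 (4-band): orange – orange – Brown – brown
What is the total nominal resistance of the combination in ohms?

1133 Ω

R1: grey, black, orange → 803; black ×1 → 803 Ω.
R2: orange, orange → 33; brown ×10 → 330 Ω.
Series: 803 + 330 = 1133 Ω.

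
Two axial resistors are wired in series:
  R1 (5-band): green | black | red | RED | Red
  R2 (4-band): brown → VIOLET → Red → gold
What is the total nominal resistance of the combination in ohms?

R1: green, black, red → 502; red ×10^2 → 50200 Ω.
R2: brown, violet → 17; red ×10^2 → 1700 Ω.
Series: 50200 + 1700 = 51900 Ω.

51900 Ω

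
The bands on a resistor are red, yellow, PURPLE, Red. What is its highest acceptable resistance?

Red → 2 (first significant figure)
Yellow → 4 (second significant figure)
Violet → ×10^7 multiplier
Red → ±2% tolerance
24 × 10000000 = 240000000 Ω
Highest = 240000000 × (1 + 2/100) = 244800000 Ω.

244800000 Ω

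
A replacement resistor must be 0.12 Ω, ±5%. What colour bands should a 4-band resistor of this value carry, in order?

0.12 Ω = 12 × 10^-2.
1 → brown
2 → red
Multiplier 10^-2 → silver.
±5% tolerance → gold.

brown, red, silver, gold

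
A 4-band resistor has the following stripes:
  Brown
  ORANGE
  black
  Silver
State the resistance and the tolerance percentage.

13 Ω ±10%

Brown → 1 (first significant figure)
Orange → 3 (second significant figure)
Black → ×1 multiplier
Silver → ±10% tolerance
13 × 1 = 13 Ω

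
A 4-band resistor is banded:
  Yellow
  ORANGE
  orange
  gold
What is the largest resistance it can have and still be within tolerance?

45150 Ω

Yellow → 4 (first significant figure)
Orange → 3 (second significant figure)
Orange → ×10^3 multiplier
Gold → ±5% tolerance
43 × 1000 = 43000 Ω
Largest = 43000 × (1 + 5/100) = 45150 Ω.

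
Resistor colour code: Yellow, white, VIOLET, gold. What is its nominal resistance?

Yellow → 4 (first significant figure)
White → 9 (second significant figure)
Violet → ×10^7 multiplier
49 × 10000000 = 490000000 Ω

490000000 Ω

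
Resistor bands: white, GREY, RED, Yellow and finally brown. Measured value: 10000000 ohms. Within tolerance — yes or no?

White → 9 (first significant figure)
Grey → 8 (second significant figure)
Red → 2 (third significant figure)
Yellow → ×10^4 multiplier
Brown → ±1% tolerance
982 × 10000 = 9820000 Ω
Allowed range: 9721800 Ω to 9918200 Ω.
10000000 ohms lies outside that range.

no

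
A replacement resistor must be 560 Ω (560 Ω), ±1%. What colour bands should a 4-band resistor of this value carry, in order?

560 Ω = 56 × 10^1.
5 → green
6 → blue
Multiplier 10^1 → brown.
±1% tolerance → brown.

green, blue, brown, brown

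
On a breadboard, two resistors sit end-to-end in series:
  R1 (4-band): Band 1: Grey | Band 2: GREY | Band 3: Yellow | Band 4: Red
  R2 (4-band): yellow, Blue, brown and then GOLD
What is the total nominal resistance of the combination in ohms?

R1: grey, grey → 88; yellow ×10^4 → 880000 Ω.
R2: yellow, blue → 46; brown ×10 → 460 Ω.
Series: 880000 + 460 = 880460 Ω.

880460 Ω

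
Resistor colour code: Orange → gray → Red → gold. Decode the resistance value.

Orange → 3 (first significant figure)
Grey → 8 (second significant figure)
Red → ×10^2 multiplier
38 × 100 = 3800 Ω

3800 Ω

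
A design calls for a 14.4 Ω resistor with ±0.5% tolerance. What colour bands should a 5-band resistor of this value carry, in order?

brown, yellow, yellow, gold, green

14.4 Ω = 144 × 10^-1.
1 → brown
4 → yellow
4 → yellow
Multiplier 10^-1 → gold.
±0.5% tolerance → green.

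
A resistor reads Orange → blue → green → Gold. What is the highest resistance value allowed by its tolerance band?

3780000 Ω

Orange → 3 (first significant figure)
Blue → 6 (second significant figure)
Green → ×10^5 multiplier
Gold → ±5% tolerance
36 × 100000 = 3600000 Ω
Highest = 3600000 × (1 + 5/100) = 3780000 Ω.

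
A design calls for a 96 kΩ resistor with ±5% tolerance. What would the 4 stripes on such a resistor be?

96000 Ω = 96 × 10^3.
9 → white
6 → blue
Multiplier 10^3 → orange.
±5% tolerance → gold.

white, blue, orange, gold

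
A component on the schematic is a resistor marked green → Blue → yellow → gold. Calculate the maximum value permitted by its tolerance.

588000 Ω

Green → 5 (first significant figure)
Blue → 6 (second significant figure)
Yellow → ×10^4 multiplier
Gold → ±5% tolerance
56 × 10000 = 560000 Ω
Maximum = 560000 × (1 + 5/100) = 588000 Ω.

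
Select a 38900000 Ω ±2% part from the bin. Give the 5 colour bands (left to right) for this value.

38900000 Ω = 389 × 10^5.
3 → orange
8 → grey
9 → white
Multiplier 10^5 → green.
±2% tolerance → red.

orange, grey, white, green, red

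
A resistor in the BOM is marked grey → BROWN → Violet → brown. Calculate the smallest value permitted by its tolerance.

Grey → 8 (first significant figure)
Brown → 1 (second significant figure)
Violet → ×10^7 multiplier
Brown → ±1% tolerance
81 × 10000000 = 810000000 Ω
Smallest = 810000000 × (1 − 1/100) = 801900000 Ω.

801900000 Ω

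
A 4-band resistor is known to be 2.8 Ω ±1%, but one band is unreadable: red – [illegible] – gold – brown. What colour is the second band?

grey

2.8 Ω = 28 × 10^-1.
The second band gives digit 8 of the significand, and 8 is grey.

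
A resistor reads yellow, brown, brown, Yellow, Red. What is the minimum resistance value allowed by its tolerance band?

Yellow → 4 (first significant figure)
Brown → 1 (second significant figure)
Brown → 1 (third significant figure)
Yellow → ×10^4 multiplier
Red → ±2% tolerance
411 × 10000 = 4110000 Ω
Minimum = 4110000 × (1 − 2/100) = 4027800 Ω.

4027800 Ω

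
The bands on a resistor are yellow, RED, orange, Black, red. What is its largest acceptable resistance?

431.46 Ω

Yellow → 4 (first significant figure)
Red → 2 (second significant figure)
Orange → 3 (third significant figure)
Black → ×1 multiplier
Red → ±2% tolerance
423 × 1 = 423 Ω
Largest = 423 × (1 + 2/100) = 431.46 Ω.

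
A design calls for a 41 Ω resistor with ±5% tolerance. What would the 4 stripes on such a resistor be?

41 Ω = 41 × 10^0.
4 → yellow
1 → brown
Multiplier 10^0 → black.
±5% tolerance → gold.

yellow, brown, black, gold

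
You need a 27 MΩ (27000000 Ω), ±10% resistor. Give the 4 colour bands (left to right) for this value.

27000000 Ω = 27 × 10^6.
2 → red
7 → violet
Multiplier 10^6 → blue.
±10% tolerance → silver.

red, violet, blue, silver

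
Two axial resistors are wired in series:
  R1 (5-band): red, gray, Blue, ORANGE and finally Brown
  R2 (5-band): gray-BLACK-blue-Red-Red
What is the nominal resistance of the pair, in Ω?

366600 Ω

R1: red, grey, blue → 286; orange ×10^3 → 286000 Ω.
R2: grey, black, blue → 806; red ×10^2 → 80600 Ω.
Series: 286000 + 80600 = 366600 Ω.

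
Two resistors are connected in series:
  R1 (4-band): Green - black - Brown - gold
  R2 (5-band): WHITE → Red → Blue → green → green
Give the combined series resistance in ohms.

R1: green, black → 50; brown ×10 → 500 Ω.
R2: white, red, blue → 926; green ×10^5 → 92600000 Ω.
Series: 500 + 92600000 = 92600500 Ω.

92600500 Ω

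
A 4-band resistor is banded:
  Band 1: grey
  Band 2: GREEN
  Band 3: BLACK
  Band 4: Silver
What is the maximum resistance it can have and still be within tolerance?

93.5 Ω

Grey → 8 (first significant figure)
Green → 5 (second significant figure)
Black → ×1 multiplier
Silver → ±10% tolerance
85 × 1 = 85 Ω
Maximum = 85 × (1 + 10/100) = 93.5 Ω.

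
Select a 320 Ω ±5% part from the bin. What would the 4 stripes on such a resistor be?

orange, red, brown, gold

320 Ω = 32 × 10^1.
3 → orange
2 → red
Multiplier 10^1 → brown.
±5% tolerance → gold.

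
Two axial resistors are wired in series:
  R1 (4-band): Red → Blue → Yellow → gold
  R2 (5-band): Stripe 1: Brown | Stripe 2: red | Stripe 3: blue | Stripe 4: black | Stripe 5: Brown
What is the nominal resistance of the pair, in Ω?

260126 Ω

R1: red, blue → 26; yellow ×10^4 → 260000 Ω.
R2: brown, red, blue → 126; black ×1 → 126 Ω.
Series: 260000 + 126 = 260126 Ω.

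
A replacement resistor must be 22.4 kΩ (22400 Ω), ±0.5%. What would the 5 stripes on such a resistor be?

22400 Ω = 224 × 10^2.
2 → red
2 → red
4 → yellow
Multiplier 10^2 → red.
±0.5% tolerance → green.

red, red, yellow, red, green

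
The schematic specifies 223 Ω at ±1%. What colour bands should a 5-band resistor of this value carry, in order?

red, red, orange, black, brown

223 Ω = 223 × 10^0.
2 → red
2 → red
3 → orange
Multiplier 10^0 → black.
±1% tolerance → brown.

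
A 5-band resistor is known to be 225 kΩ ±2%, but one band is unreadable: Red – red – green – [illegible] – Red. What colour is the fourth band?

orange

225000 Ω = 225 × 10^3.
The fourth band is the multiplier, 10^3, which is orange.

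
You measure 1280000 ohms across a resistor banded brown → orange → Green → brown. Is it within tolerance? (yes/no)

no

Brown → 1 (first significant figure)
Orange → 3 (second significant figure)
Green → ×10^5 multiplier
Brown → ±1% tolerance
13 × 100000 = 1300000 Ω
Allowed range: 1287000 Ω to 1313000 Ω.
1280000 ohms lies outside that range.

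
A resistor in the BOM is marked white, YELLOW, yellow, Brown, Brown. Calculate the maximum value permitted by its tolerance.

9534.4 Ω

White → 9 (first significant figure)
Yellow → 4 (second significant figure)
Yellow → 4 (third significant figure)
Brown → ×10 multiplier
Brown → ±1% tolerance
944 × 10 = 9440 Ω
Maximum = 9440 × (1 + 1/100) = 9534.4 Ω.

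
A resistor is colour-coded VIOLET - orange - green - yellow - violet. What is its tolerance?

The last band, violet, is the tolerance band.
Violet corresponds to ±0.1%.

±0.1%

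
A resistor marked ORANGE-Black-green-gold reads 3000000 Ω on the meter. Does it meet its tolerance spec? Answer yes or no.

Orange → 3 (first significant figure)
Black → 0 (second significant figure)
Green → ×10^5 multiplier
Gold → ±5% tolerance
30 × 100000 = 3000000 Ω
Allowed range: 2850000 Ω to 3150000 Ω.
3000000 Ω lies inside that range.

yes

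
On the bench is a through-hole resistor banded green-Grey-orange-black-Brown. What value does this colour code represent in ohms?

583 Ω

Green → 5 (first significant figure)
Grey → 8 (second significant figure)
Orange → 3 (third significant figure)
Black → ×1 multiplier
583 × 1 = 583 Ω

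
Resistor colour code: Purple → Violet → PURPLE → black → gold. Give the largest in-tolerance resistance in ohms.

Violet → 7 (first significant figure)
Violet → 7 (second significant figure)
Violet → 7 (third significant figure)
Black → ×1 multiplier
Gold → ±5% tolerance
777 × 1 = 777 Ω
Largest = 777 × (1 + 5/100) = 815.85 Ω.

815.85 Ω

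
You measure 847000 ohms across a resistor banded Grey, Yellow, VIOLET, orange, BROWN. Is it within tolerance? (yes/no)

Grey → 8 (first significant figure)
Yellow → 4 (second significant figure)
Violet → 7 (third significant figure)
Orange → ×10^3 multiplier
Brown → ±1% tolerance
847 × 1000 = 847000 Ω
Allowed range: 838530 Ω to 855470 Ω.
847000 ohms lies inside that range.

yes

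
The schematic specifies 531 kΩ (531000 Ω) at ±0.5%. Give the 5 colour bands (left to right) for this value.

green, orange, brown, orange, green

531000 Ω = 531 × 10^3.
5 → green
3 → orange
1 → brown
Multiplier 10^3 → orange.
±0.5% tolerance → green.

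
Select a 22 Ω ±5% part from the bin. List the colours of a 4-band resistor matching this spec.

22 Ω = 22 × 10^0.
2 → red
2 → red
Multiplier 10^0 → black.
±5% tolerance → gold.

red, red, black, gold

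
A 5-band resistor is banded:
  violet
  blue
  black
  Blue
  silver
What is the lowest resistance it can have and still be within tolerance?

Violet → 7 (first significant figure)
Blue → 6 (second significant figure)
Black → 0 (third significant figure)
Blue → ×10^6 multiplier
Silver → ±10% tolerance
760 × 1000000 = 760000000 Ω
Lowest = 760000000 × (1 − 10/100) = 684000000 Ω.

684000000 Ω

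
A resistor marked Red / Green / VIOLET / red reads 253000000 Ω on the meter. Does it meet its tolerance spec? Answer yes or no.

Red → 2 (first significant figure)
Green → 5 (second significant figure)
Violet → ×10^7 multiplier
Red → ±2% tolerance
25 × 10000000 = 250000000 Ω
Allowed range: 245000000 Ω to 255000000 Ω.
253000000 Ω lies inside that range.

yes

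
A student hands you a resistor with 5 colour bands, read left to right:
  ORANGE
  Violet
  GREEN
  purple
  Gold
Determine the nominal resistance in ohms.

Orange → 3 (first significant figure)
Violet → 7 (second significant figure)
Green → 5 (third significant figure)
Violet → ×10^7 multiplier
375 × 10000000 = 3750000000 Ω

3750000000 Ω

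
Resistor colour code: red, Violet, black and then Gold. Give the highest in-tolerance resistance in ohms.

28.35 Ω

Red → 2 (first significant figure)
Violet → 7 (second significant figure)
Black → ×1 multiplier
Gold → ±5% tolerance
27 × 1 = 27 Ω
Highest = 27 × (1 + 5/100) = 28.35 Ω.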